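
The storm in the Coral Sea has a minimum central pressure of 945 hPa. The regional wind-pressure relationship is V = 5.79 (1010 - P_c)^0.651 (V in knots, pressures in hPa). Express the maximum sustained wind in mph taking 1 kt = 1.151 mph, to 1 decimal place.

100.9 mph

ΔP = 1010 − 945 = 65 hPa.
V ≈ 5.79 × 65^0.651 = 5.79 × 15.143 ≈ 87.677 kt.
87.677 × 1.151 ≈ 100.92 mph → 100.9 mph.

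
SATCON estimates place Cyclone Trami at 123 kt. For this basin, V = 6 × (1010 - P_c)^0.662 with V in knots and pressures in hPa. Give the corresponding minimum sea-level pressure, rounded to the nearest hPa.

ΔP = (V / 6)^(1/0.662) = (123/6)^1.511.
123/6 = 20.500; 20.500^1.511 ≈ 95.83 hPa.
P_c = 1010 − 95.83 = 914.17 ≈ 914 hPa.

914 hPa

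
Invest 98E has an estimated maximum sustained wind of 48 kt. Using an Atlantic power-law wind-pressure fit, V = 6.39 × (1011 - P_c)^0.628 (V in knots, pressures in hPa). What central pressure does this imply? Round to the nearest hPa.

986 hPa

ΔP = (V / 6.39)^(1/0.628) = (48/6.39)^1.592.
48/6.39 = 7.512; 7.512^1.592 ≈ 24.80 hPa.
P_c = 1011 − 24.80 = 986.20 ≈ 986 hPa.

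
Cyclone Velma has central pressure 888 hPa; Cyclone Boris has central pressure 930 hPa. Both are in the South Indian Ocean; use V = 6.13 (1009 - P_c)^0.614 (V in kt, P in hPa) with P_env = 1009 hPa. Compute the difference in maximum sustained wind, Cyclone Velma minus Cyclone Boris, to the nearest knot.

27 kt

Cyclone Velma: ΔP = 121; V ≈ 6.13 × 121^0.614 ≈ 116.49 kt.
Cyclone Boris: ΔP = 79; V ≈ 6.13 × 79^0.614 ≈ 89.66 kt.
Difference ≈ 116.49 − 89.66 = 26.83 → 27 kt.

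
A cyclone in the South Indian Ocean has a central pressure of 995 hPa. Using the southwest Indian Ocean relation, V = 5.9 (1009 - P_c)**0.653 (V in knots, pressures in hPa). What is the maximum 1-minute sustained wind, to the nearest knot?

ΔP = 1009 − 995 = 14 hPa.
14^0.653 ≈ 5.603.
V ≈ 5.9 × 5.603 ≈ 33.1 kt.

33 kt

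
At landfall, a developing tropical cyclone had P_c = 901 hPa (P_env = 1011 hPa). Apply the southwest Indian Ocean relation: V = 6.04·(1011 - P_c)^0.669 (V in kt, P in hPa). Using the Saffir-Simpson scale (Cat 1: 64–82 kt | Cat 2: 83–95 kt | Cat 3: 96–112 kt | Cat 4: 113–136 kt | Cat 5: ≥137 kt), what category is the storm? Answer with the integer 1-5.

ΔP = 1011 − 901 = 110 hPa.
V ≈ 6.04 × 110^0.669 = 6.04 × 23.21 ≈ 140 kt.
140 kt falls in the Category 5 band.

5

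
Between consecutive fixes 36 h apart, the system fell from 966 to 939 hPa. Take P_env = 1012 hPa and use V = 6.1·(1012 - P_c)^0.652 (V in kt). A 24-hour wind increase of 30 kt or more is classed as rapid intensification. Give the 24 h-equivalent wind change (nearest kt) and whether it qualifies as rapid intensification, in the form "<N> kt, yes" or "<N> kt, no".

V₁: ΔP = 46, V ≈ 6.1 × 46^0.652 ≈ 74.04 kt.
V₂: ΔP = 73, V ≈ 6.1 × 73^0.652 ≈ 100.05 kt.
ΔV over 36 h = 26.01 kt → 24 h equivalent = 26.01 × 24/36 ≈ 17.34 kt.
17 kt < 30 kt ⇒ not rapid intensification.

17 kt, no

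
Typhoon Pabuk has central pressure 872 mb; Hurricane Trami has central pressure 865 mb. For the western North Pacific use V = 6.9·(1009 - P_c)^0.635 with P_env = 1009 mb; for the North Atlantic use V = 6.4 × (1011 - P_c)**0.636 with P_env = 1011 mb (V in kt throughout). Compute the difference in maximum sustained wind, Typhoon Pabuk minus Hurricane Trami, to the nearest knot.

5 kt

Typhoon Pabuk: ΔP = 137; V ≈ 6.9 × 137^0.635 ≈ 156.92 kt.
Hurricane Trami: ΔP = 146; V ≈ 6.4 × 146^0.636 ≈ 152.30 kt.
Difference ≈ 156.92 − 152.30 = 4.62 → 5 kt.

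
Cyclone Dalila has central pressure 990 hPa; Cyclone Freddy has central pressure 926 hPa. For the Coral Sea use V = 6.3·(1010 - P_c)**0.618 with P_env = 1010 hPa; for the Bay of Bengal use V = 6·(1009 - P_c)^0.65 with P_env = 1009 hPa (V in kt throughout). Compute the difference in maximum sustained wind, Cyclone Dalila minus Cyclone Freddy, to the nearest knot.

-66 kt

Cyclone Dalila: ΔP = 20; V ≈ 6.3 × 20^0.618 ≈ 40.12 kt.
Cyclone Freddy: ΔP = 83; V ≈ 6 × 83^0.65 ≈ 106.06 kt.
Difference ≈ 40.12 − 106.06 = -65.94 → -66 kt.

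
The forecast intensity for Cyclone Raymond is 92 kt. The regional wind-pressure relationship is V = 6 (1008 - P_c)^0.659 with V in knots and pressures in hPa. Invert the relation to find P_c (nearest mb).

ΔP = (V / 6)^(1/0.659) = (92/6)^1.517.
92/6 = 15.333; 15.333^1.517 ≈ 62.97 mb.
P_c = 1008 − 62.97 = 945.03 ≈ 945 mb.

945 mb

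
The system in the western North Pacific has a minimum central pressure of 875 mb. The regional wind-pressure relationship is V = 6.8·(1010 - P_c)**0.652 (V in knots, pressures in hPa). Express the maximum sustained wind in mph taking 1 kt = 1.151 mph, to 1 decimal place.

191.7 mph

ΔP = 1010 − 875 = 135 mb.
V ≈ 6.8 × 135^0.652 = 6.8 × 24.489 ≈ 166.528 kt.
166.528 × 1.151 ≈ 191.67 mph → 191.7 mph.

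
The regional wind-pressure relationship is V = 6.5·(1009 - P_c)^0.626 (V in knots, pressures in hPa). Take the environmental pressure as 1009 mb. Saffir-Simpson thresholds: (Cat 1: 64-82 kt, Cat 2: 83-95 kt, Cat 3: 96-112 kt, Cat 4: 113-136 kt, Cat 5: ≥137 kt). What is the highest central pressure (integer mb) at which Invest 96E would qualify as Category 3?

Category 3 begins at V = 96 kt.
Required ΔP = (96/6.5)^(1/0.626) = 14.769^1.597 ≈ 73.79 mb.
P_c ≤ 1009 − 73.79 = 935.21, so the highest integer P_c is 935 mb.

935 mb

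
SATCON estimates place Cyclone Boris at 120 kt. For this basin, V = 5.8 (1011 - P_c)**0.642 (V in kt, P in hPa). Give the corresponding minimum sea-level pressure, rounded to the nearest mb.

ΔP = (V / 5.8)^(1/0.642) = (120/5.8)^1.558.
120/5.8 = 20.690; 20.690^1.558 ≈ 112.06 mb.
P_c = 1011 − 112.06 = 898.94 ≈ 899 mb.

899 mb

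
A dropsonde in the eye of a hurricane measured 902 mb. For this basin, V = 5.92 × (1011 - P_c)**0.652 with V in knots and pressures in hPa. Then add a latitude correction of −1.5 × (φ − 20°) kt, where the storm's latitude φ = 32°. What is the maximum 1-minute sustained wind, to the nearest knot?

108 kt

ΔP = 1011 − 902 = 109 mb.
109^0.652 ≈ 21.301.
V ≈ 5.92 × 21.301 ≈ 126.1 kt.
Latitude correction: −1.5 × (32 − 20) = -18 kt.
Corrected V ≈ 108.1 kt → 108 kt.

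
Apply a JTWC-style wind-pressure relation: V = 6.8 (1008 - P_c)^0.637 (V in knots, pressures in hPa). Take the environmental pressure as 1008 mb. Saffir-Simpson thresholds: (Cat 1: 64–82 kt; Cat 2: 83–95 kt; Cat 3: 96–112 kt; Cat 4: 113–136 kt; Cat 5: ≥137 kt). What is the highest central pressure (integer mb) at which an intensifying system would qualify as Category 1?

Category 1 begins at V = 64 kt.
Required ΔP = (64/6.8)^(1/0.637) = 9.412^1.570 ≈ 33.77 mb.
P_c ≤ 1008 − 33.77 = 974.23, so the highest integer P_c is 974 mb.

974 mb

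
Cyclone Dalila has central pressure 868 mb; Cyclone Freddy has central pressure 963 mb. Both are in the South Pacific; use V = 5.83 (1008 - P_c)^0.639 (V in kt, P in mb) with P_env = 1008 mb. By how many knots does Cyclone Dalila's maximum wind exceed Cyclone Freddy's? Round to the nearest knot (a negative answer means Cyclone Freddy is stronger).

Cyclone Dalila: ΔP = 140; V ≈ 5.83 × 140^0.639 ≈ 137.10 kt.
Cyclone Freddy: ΔP = 45; V ≈ 5.83 × 45^0.639 ≈ 66.39 kt.
Difference ≈ 137.10 − 66.39 = 70.71 → 71 kt.

71 kt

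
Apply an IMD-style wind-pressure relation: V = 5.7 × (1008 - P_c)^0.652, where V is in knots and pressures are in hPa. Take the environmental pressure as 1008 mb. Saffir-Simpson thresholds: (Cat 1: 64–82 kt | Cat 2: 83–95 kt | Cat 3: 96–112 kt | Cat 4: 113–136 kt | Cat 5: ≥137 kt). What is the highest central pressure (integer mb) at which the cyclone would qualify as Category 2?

Category 2 begins at V = 83 kt.
Required ΔP = (83/5.7)^(1/0.652) = 14.561^1.534 ≈ 60.82 mb.
P_c ≤ 1008 − 60.82 = 947.18, so the highest integer P_c is 947 mb.

947 mb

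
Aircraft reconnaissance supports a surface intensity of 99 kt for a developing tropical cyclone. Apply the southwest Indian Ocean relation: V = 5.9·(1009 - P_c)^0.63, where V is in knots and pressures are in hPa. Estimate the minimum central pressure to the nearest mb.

921 mb

ΔP = (V / 5.9)^(1/0.63) = (99/5.9)^1.587.
99/5.9 = 16.780; 16.780^1.587 ≈ 87.92 mb.
P_c = 1009 − 87.92 = 921.08 ≈ 921 mb.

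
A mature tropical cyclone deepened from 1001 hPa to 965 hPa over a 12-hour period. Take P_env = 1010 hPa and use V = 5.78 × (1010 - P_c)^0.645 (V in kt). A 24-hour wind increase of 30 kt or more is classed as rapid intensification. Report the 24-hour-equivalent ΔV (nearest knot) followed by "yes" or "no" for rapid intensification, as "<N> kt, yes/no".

87 kt, yes

V₁: ΔP = 9, V ≈ 5.78 × 9^0.645 ≈ 23.85 kt.
V₂: ΔP = 45, V ≈ 5.78 × 45^0.645 ≈ 67.34 kt.
ΔV over 12 h = 43.49 kt → 24 h equivalent = 43.49 × 24/12 ≈ 86.98 kt.
87 kt ≥ 30 kt ⇒ rapid intensification.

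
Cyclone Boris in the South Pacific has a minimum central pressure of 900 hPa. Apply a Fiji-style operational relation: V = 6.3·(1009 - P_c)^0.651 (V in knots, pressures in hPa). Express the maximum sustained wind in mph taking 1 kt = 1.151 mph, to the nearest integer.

ΔP = 1009 − 900 = 109 hPa.
V ≈ 6.3 × 109^0.651 = 6.3 × 21.201 ≈ 133.569 kt.
133.569 × 1.151 ≈ 153.74 mph → 154 mph.

154 mph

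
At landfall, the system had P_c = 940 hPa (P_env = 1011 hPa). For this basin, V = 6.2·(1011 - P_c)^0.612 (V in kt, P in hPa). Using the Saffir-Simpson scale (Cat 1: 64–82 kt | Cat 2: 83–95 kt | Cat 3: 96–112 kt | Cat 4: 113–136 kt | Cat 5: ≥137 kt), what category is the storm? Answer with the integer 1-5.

ΔP = 1011 − 940 = 71 hPa.
V ≈ 6.2 × 71^0.612 = 6.2 × 13.58 ≈ 84 kt.
84 kt falls in the Category 2 band.

2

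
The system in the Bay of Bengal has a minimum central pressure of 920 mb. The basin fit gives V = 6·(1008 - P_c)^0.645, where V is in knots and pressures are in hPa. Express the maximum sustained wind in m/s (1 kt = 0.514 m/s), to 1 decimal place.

55.4 m/s

ΔP = 1008 − 920 = 88 mb.
V ≈ 6 × 88^0.645 = 6 × 17.955 ≈ 107.731 kt.
107.731 × 0.514 ≈ 55.37 m/s → 55.4 m/s.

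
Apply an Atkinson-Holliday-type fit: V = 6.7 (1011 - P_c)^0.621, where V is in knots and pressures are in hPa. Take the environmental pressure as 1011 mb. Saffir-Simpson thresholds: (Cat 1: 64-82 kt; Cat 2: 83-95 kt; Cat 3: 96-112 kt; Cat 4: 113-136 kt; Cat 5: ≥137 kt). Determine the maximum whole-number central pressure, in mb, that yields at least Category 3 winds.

938 mb

Category 3 begins at V = 96 kt.
Required ΔP = (96/6.7)^(1/0.621) = 14.328^1.610 ≈ 72.75 mb.
P_c ≤ 1011 − 72.75 = 938.25, so the highest integer P_c is 938 mb.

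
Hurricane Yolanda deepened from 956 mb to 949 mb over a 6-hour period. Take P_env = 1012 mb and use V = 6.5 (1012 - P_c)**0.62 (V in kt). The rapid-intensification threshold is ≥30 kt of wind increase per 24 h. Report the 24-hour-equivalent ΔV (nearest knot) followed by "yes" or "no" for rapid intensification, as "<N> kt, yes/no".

V₁: ΔP = 56, V ≈ 6.5 × 56^0.62 ≈ 78.85 kt.
V₂: ΔP = 63, V ≈ 6.5 × 63^0.62 ≈ 84.82 kt.
ΔV over 6 h = 5.97 kt → 24 h equivalent = 5.97 × 24/6 ≈ 23.88 kt.
24 kt < 30 kt ⇒ not rapid intensification.

24 kt, no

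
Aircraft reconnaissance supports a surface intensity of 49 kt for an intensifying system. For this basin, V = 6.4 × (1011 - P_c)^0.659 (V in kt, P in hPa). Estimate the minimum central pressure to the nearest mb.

ΔP = (V / 6.4)^(1/0.659) = (49/6.4)^1.517.
49/6.4 = 7.656; 7.656^1.517 ≈ 21.95 mb.
P_c = 1011 − 21.95 = 989.05 ≈ 989 mb.

989 mb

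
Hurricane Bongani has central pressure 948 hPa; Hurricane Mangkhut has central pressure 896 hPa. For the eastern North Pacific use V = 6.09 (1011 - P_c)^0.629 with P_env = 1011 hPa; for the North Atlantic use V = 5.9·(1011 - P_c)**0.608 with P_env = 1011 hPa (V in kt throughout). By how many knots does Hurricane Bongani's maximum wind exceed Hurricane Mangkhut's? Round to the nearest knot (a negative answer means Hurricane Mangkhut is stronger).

-23 kt

Hurricane Bongani: ΔP = 63; V ≈ 6.09 × 63^0.629 ≈ 82.49 kt.
Hurricane Mangkhut: ΔP = 115; V ≈ 5.9 × 115^0.608 ≈ 105.62 kt.
Difference ≈ 82.49 − 105.62 = -23.13 → -23 kt.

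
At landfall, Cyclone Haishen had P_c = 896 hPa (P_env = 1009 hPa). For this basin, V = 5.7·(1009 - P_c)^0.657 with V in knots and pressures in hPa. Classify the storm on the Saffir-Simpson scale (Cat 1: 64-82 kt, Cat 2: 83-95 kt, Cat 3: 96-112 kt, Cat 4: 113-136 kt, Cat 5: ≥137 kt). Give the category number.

4

ΔP = 1009 − 896 = 113 hPa.
V ≈ 5.7 × 113^0.657 = 5.7 × 22.33 ≈ 127 kt.
127 kt falls in the Category 4 band.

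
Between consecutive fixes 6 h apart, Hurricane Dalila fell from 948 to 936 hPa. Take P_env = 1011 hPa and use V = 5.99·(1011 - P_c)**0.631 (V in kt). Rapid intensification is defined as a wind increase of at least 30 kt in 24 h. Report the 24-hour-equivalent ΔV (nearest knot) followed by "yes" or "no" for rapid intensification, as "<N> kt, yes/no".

38 kt, yes

V₁: ΔP = 63, V ≈ 5.99 × 63^0.631 ≈ 81.81 kt.
V₂: ΔP = 75, V ≈ 5.99 × 75^0.631 ≈ 91.33 kt.
ΔV over 6 h = 9.52 kt → 24 h equivalent = 9.52 × 24/6 ≈ 38.08 kt.
38 kt ≥ 30 kt ⇒ rapid intensification.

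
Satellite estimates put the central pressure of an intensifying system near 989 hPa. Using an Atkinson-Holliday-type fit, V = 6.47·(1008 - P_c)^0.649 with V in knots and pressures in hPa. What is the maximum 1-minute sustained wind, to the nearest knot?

ΔP = 1008 − 989 = 19 hPa.
19^0.649 ≈ 6.759.
V ≈ 6.47 × 6.759 ≈ 43.7 kt.

44 kt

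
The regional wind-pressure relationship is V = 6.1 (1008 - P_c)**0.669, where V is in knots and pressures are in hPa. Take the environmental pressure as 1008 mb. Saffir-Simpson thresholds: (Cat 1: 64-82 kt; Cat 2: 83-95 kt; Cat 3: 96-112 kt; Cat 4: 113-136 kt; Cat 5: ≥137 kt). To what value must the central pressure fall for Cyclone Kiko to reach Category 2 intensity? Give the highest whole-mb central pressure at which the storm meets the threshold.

958 mb

Category 2 begins at V = 83 kt.
Required ΔP = (83/6.1)^(1/0.669) = 13.607^1.495 ≈ 49.51 mb.
P_c ≤ 1008 − 49.51 = 958.49, so the highest integer P_c is 958 mb.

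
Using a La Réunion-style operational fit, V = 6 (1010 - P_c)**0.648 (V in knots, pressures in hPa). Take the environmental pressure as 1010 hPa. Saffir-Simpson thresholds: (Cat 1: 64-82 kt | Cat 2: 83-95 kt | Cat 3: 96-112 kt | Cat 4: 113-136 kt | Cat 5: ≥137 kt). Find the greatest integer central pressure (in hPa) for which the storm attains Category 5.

Category 5 begins at V = 137 kt.
Required ΔP = (137/6)^(1/0.648) = 22.833^1.543 ≈ 124.90 hPa.
P_c ≤ 1010 − 124.90 = 885.10, so the highest integer P_c is 885 hPa.

885 hPa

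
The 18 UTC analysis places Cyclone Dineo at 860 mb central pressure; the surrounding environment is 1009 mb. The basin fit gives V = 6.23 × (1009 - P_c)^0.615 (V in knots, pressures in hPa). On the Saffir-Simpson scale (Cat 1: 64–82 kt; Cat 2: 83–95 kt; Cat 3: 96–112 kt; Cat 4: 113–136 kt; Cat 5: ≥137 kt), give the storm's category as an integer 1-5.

ΔP = 1009 − 860 = 149 mb.
V ≈ 6.23 × 149^0.615 = 6.23 × 21.70 ≈ 135 kt.
135 kt falls in the Category 4 band.

4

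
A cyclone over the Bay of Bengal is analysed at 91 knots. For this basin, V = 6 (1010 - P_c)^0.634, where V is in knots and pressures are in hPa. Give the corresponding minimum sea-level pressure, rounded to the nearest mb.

ΔP = (V / 6)^(1/0.634) = (91/6)^1.577.
91/6 = 15.167; 15.167^1.577 ≈ 72.88 mb.
P_c = 1010 − 72.88 = 937.12 ≈ 937 mb.

937 mb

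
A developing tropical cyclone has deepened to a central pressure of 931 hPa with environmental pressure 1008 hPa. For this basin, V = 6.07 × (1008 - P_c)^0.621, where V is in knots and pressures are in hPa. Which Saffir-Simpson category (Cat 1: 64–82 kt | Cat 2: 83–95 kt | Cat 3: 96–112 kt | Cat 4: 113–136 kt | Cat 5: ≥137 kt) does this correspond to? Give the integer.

2

ΔP = 1008 − 931 = 77 hPa.
V ≈ 6.07 × 77^0.621 = 6.07 × 14.84 ≈ 90 kt.
90 kt falls in the Category 2 band.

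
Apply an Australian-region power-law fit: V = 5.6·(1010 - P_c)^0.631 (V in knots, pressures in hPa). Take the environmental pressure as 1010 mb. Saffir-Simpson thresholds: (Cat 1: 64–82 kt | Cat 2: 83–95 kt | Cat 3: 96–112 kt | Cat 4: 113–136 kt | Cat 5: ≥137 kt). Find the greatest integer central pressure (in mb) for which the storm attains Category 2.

Category 2 begins at V = 83 kt.
Required ΔP = (83/5.6)^(1/0.631) = 14.821^1.585 ≈ 71.72 mb.
P_c ≤ 1010 − 71.72 = 938.28, so the highest integer P_c is 938 mb.

938 mb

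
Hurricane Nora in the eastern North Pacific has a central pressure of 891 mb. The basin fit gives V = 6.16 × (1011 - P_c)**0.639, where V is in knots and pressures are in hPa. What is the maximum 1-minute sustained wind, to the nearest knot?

ΔP = 1011 − 891 = 120 mb.
120^0.639 ≈ 21.311.
V ≈ 6.16 × 21.311 ≈ 131.3 kt.

131 kt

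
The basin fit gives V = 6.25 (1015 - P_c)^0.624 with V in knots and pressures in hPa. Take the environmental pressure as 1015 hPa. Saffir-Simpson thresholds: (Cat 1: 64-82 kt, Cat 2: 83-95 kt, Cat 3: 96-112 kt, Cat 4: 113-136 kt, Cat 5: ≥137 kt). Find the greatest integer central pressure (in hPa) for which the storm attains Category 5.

874 hPa

Category 5 begins at V = 137 kt.
Required ΔP = (137/6.25)^(1/0.624) = 21.920^1.603 ≈ 140.86 hPa.
P_c ≤ 1015 − 140.86 = 874.14, so the highest integer P_c is 874 hPa.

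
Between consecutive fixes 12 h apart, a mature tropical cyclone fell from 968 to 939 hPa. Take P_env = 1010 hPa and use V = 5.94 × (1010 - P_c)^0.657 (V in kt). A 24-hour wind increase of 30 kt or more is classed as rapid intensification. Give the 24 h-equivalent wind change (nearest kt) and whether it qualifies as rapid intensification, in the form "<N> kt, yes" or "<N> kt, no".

57 kt, yes

V₁: ΔP = 42, V ≈ 5.94 × 42^0.657 ≈ 69.22 kt.
V₂: ΔP = 71, V ≈ 5.94 × 71^0.657 ≈ 97.74 kt.
ΔV over 12 h = 28.52 kt → 24 h equivalent = 28.52 × 24/12 ≈ 57.04 kt.
57 kt ≥ 30 kt ⇒ rapid intensification.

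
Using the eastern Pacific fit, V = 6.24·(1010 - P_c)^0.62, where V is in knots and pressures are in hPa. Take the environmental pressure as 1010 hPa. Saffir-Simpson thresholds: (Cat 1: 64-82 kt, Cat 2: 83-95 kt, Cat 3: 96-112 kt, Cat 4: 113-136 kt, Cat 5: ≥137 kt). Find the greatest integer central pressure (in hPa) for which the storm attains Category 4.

Category 4 begins at V = 113 kt.
Required ΔP = (113/6.24)^(1/0.62) = 18.109^1.613 ≈ 106.87 hPa.
P_c ≤ 1010 − 106.87 = 903.13, so the highest integer P_c is 903 hPa.

903 hPa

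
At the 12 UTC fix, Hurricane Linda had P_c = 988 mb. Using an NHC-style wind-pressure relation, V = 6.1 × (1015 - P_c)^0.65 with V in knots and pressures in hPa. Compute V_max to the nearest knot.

52 kt

ΔP = 1015 − 988 = 27 mb.
27^0.65 ≈ 8.519.
V ≈ 6.1 × 8.519 ≈ 52.0 kt.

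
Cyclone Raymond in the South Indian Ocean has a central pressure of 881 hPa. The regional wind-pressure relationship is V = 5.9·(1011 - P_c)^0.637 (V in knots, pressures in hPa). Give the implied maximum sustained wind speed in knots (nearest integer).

131 kt

ΔP = 1011 − 881 = 130 hPa.
130^0.637 ≈ 22.212.
V ≈ 5.9 × 22.212 ≈ 131.0 kt.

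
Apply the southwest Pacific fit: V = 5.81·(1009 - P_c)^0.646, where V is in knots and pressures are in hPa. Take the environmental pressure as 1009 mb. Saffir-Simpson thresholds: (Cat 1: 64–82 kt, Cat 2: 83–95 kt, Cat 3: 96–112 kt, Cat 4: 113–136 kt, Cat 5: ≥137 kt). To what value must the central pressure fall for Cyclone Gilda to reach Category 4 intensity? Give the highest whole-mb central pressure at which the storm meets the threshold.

910 mb

Category 4 begins at V = 113 kt.
Required ΔP = (113/5.81)^(1/0.646) = 19.449^1.548 ≈ 98.90 mb.
P_c ≤ 1009 − 98.90 = 910.10, so the highest integer P_c is 910 mb.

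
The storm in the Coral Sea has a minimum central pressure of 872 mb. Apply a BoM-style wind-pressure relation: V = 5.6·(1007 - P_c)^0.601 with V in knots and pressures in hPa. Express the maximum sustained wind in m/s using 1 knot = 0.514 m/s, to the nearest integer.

ΔP = 1007 − 872 = 135 mb.
V ≈ 5.6 × 135^0.601 = 5.6 × 19.069 ≈ 106.787 kt.
106.787 × 0.514 ≈ 54.89 m/s → 55 m/s.

55 m/s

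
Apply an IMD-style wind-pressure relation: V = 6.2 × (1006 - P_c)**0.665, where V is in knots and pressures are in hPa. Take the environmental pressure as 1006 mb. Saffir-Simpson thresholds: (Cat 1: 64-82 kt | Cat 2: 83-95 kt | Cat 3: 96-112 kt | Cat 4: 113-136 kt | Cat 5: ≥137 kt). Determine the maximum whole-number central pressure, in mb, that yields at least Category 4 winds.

Category 4 begins at V = 113 kt.
Required ΔP = (113/6.2)^(1/0.665) = 18.226^1.504 ≈ 78.66 mb.
P_c ≤ 1006 − 78.66 = 927.34, so the highest integer P_c is 927 mb.

927 mb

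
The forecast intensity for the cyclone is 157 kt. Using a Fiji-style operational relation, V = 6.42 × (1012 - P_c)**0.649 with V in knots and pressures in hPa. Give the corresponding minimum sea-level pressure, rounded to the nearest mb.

ΔP = (V / 6.42)^(1/0.649) = (157/6.42)^1.541.
157/6.42 = 24.455; 24.455^1.541 ≈ 137.80 mb.
P_c = 1012 − 137.80 = 874.20 ≈ 874 mb.

874 mb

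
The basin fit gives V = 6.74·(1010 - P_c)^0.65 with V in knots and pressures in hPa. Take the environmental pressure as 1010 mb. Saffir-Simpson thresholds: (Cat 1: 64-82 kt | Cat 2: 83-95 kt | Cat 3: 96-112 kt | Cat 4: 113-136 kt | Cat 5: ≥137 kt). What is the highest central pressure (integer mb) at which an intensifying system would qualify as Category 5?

Category 5 begins at V = 137 kt.
Required ΔP = (137/6.74)^(1/0.65) = 20.326^1.538 ≈ 102.90 mb.
P_c ≤ 1010 − 102.90 = 907.10, so the highest integer P_c is 907 mb.

907 mb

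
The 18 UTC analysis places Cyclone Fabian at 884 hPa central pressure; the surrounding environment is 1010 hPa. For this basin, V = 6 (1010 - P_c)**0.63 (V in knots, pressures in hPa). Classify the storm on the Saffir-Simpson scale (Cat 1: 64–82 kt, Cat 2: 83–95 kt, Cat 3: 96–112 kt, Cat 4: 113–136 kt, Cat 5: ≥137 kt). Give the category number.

4

ΔP = 1010 − 884 = 126 hPa.
V ≈ 6 × 126^0.63 = 6 × 21.05 ≈ 126 kt.
126 kt falls in the Category 4 band.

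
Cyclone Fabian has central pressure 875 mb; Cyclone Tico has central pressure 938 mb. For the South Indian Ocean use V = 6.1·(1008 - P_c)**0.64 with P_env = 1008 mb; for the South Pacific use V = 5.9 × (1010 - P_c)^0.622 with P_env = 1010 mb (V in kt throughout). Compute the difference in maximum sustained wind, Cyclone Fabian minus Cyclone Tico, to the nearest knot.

55 kt

Cyclone Fabian: ΔP = 133; V ≈ 6.1 × 133^0.64 ≈ 139.51 kt.
Cyclone Tico: ΔP = 72; V ≈ 5.9 × 72^0.622 ≈ 84.36 kt.
Difference ≈ 139.51 − 84.36 = 55.15 → 55 kt.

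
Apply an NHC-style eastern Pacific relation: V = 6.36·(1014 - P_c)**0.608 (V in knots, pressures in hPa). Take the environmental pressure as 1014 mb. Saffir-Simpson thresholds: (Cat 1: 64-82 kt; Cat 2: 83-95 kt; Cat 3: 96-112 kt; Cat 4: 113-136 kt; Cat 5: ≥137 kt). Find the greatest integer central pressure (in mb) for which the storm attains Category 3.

Category 3 begins at V = 96 kt.
Required ΔP = (96/6.36)^(1/0.608) = 15.094^1.645 ≈ 86.86 mb.
P_c ≤ 1014 − 86.86 = 927.14, so the highest integer P_c is 927 mb.

927 mb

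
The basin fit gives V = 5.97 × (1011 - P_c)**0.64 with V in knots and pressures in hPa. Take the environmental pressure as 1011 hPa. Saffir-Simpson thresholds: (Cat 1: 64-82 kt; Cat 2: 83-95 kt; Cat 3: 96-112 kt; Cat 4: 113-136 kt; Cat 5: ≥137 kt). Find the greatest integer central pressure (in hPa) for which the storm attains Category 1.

970 hPa

Category 1 begins at V = 64 kt.
Required ΔP = (64/5.97)^(1/0.64) = 10.720^1.562 ≈ 40.71 hPa.
P_c ≤ 1011 − 40.71 = 970.29, so the highest integer P_c is 970 hPa.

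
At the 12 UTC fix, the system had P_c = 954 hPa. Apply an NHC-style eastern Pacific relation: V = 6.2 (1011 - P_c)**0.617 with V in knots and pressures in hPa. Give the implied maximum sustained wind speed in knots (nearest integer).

75 kt

ΔP = 1011 − 954 = 57 hPa.
57^0.617 ≈ 12.116.
V ≈ 6.2 × 12.116 ≈ 75.1 kt.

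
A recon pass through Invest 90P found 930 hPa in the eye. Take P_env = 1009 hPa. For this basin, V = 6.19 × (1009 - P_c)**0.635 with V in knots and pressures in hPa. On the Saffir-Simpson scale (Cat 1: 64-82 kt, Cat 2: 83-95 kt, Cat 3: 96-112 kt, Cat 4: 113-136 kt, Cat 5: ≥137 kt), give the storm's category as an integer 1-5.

ΔP = 1009 − 930 = 79 hPa.
V ≈ 6.19 × 79^0.635 = 6.19 × 16.03 ≈ 99 kt.
99 kt falls in the Category 3 band.

3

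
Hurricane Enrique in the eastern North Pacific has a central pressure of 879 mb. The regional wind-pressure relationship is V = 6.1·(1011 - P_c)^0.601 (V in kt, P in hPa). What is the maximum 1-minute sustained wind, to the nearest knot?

ΔP = 1011 − 879 = 132 mb.
132^0.601 ≈ 18.813.
V ≈ 6.1 × 18.813 ≈ 114.8 kt.

115 kt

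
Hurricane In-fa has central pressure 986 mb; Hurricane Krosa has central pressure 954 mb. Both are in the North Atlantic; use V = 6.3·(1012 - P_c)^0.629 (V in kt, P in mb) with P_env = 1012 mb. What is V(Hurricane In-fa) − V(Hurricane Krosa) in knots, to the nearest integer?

-32 kt

Hurricane In-fa: ΔP = 26; V ≈ 6.3 × 26^0.629 ≈ 48.91 kt.
Hurricane Krosa: ΔP = 58; V ≈ 6.3 × 58^0.629 ≈ 81.01 kt.
Difference ≈ 48.91 − 81.01 = -32.10 → -32 kt.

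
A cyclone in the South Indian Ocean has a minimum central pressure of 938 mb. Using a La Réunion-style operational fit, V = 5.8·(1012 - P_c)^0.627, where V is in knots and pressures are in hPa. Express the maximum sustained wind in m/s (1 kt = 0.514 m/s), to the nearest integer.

44 m/s

ΔP = 1012 − 938 = 74 mb.
V ≈ 5.8 × 74^0.627 = 5.8 × 14.860 ≈ 86.186 kt.
86.186 × 0.514 ≈ 44.30 m/s → 44 m/s.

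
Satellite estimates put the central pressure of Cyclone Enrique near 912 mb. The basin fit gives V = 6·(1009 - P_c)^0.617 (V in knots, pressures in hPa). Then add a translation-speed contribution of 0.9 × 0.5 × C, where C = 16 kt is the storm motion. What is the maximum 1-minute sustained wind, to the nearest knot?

ΔP = 1009 − 912 = 97 mb.
97^0.617 ≈ 16.820.
V ≈ 6 × 16.820 ≈ 100.9 kt.
Translation term: 0.9 × 0.5 × 16 = 7.2 kt.
Corrected V ≈ 108.1 kt → 108 kt.

108 kt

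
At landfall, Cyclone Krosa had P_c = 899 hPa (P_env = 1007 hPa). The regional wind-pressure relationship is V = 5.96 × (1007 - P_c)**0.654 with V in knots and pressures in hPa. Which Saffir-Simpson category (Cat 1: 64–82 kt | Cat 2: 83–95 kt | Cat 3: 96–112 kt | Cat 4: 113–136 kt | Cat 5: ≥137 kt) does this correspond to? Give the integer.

ΔP = 1007 − 899 = 108 hPa.
V ≈ 5.96 × 108^0.654 = 5.96 × 21.37 ≈ 127 kt.
127 kt falls in the Category 4 band.

4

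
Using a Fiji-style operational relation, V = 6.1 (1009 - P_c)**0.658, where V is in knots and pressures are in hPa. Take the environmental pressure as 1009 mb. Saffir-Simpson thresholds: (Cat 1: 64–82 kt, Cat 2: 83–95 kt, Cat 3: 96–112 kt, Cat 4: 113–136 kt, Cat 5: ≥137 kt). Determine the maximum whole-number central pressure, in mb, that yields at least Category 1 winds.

973 mb

Category 1 begins at V = 64 kt.
Required ΔP = (64/6.1)^(1/0.658) = 10.492^1.520 ≈ 35.60 mb.
P_c ≤ 1009 − 35.60 = 973.40, so the highest integer P_c is 973 mb.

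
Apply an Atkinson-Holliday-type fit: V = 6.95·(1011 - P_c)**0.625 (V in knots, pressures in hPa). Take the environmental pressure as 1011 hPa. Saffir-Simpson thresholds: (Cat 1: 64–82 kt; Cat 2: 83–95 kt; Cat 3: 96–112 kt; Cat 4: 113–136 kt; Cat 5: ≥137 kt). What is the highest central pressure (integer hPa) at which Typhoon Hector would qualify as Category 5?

893 hPa

Category 5 begins at V = 137 kt.
Required ΔP = (137/6.95)^(1/0.625) = 19.712^1.600 ≈ 117.92 hPa.
P_c ≤ 1011 − 117.92 = 893.08, so the highest integer P_c is 893 hPa.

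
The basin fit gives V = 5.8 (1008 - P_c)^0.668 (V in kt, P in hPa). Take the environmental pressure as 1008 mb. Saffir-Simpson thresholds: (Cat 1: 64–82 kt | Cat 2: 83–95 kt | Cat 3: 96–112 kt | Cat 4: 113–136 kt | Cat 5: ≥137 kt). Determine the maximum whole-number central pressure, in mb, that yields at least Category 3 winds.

Category 3 begins at V = 96 kt.
Required ΔP = (96/5.8)^(1/0.668) = 16.552^1.497 ≈ 66.78 mb.
P_c ≤ 1008 − 66.78 = 941.22, so the highest integer P_c is 941 mb.

941 mb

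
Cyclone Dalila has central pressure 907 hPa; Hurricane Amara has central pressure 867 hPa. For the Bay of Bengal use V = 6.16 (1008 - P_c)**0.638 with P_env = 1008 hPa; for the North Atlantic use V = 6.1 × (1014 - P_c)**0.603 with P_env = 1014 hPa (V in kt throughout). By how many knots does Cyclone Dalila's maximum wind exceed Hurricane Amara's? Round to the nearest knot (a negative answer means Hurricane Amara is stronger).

Cyclone Dalila: ΔP = 101; V ≈ 6.16 × 101^0.638 ≈ 117.04 kt.
Hurricane Amara: ΔP = 147; V ≈ 6.1 × 147^0.603 ≈ 123.66 kt.
Difference ≈ 117.04 − 123.66 = -6.62 → -7 kt.

-7 kt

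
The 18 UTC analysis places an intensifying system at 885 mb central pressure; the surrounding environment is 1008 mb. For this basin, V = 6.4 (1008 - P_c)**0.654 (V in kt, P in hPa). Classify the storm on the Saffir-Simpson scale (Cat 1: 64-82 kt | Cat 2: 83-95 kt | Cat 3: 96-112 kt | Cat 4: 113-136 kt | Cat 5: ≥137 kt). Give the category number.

ΔP = 1008 − 885 = 123 mb.
V ≈ 6.4 × 123^0.654 = 6.4 × 23.27 ≈ 149 kt.
149 kt falls in the Category 5 band.

5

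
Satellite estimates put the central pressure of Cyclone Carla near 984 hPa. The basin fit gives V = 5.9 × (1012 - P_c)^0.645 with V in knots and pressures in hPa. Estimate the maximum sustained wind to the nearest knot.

51 kt

ΔP = 1012 − 984 = 28 hPa.
28^0.645 ≈ 8.579.
V ≈ 5.9 × 8.579 ≈ 50.6 kt.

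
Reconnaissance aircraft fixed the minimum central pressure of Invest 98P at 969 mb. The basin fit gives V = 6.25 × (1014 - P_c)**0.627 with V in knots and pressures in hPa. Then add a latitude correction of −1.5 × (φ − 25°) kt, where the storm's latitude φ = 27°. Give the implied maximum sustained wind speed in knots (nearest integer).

65 kt

ΔP = 1014 − 969 = 45 mb.
45^0.627 ≈ 10.878.
V ≈ 6.25 × 10.878 ≈ 68.0 kt.
Latitude correction: −1.5 × (27 − 25) = -3 kt.
Corrected V ≈ 65 kt → 65 kt.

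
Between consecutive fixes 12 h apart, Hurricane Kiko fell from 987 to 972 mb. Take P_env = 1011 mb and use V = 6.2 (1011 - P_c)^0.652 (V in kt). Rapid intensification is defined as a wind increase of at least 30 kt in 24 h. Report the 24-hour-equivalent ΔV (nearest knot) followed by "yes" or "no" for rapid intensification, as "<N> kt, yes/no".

V₁: ΔP = 24, V ≈ 6.2 × 24^0.652 ≈ 49.24 kt.
V₂: ΔP = 39, V ≈ 6.2 × 39^0.652 ≈ 67.57 kt.
ΔV over 12 h = 18.33 kt → 24 h equivalent = 18.33 × 24/12 ≈ 36.66 kt.
37 kt ≥ 30 kt ⇒ rapid intensification.

37 kt, yes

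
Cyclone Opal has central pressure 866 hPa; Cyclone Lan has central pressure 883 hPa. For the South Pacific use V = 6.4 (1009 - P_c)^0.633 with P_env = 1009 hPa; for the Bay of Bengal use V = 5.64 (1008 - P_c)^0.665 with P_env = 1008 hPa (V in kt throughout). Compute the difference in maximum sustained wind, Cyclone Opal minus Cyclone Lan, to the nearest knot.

8 kt

Cyclone Opal: ΔP = 143; V ≈ 6.4 × 143^0.633 ≈ 148.08 kt.
Cyclone Lan: ΔP = 125; V ≈ 5.64 × 125^0.665 ≈ 139.87 kt.
Difference ≈ 148.08 − 139.87 = 8.21 → 8 kt.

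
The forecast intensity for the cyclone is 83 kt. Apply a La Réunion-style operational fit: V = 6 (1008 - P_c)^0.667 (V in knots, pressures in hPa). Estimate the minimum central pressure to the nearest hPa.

ΔP = (V / 6)^(1/0.667) = (83/6)^1.499.
83/6 = 13.833; 13.833^1.499 ≈ 51.35 hPa.
P_c = 1008 − 51.35 = 956.65 ≈ 957 hPa.

957 hPa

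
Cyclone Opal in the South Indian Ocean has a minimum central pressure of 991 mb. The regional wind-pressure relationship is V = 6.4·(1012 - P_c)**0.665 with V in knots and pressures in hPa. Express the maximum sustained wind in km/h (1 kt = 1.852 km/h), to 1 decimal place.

89.8 km/h

ΔP = 1012 − 991 = 21 mb.
V ≈ 6.4 × 21^0.665 = 6.4 × 7.573 ≈ 48.468 kt.
48.468 × 1.852 ≈ 89.76 km/h → 89.8 km/h.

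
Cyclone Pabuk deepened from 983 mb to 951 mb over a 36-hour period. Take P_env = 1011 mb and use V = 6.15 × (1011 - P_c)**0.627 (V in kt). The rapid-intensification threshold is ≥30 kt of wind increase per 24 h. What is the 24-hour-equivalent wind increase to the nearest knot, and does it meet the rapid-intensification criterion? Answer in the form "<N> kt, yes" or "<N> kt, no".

V₁: ΔP = 28, V ≈ 6.15 × 28^0.627 ≈ 49.69 kt.
V₂: ΔP = 60, V ≈ 6.15 × 60^0.627 ≈ 80.13 kt.
ΔV over 36 h = 30.44 kt → 24 h equivalent = 30.44 × 24/36 ≈ 20.29 kt.
20 kt < 30 kt ⇒ not rapid intensification.

20 kt, no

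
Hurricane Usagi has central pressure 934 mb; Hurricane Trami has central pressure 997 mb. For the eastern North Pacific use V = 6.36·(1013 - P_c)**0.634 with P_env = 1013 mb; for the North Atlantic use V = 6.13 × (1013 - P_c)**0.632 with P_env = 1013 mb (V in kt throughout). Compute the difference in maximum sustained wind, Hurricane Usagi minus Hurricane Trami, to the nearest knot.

Hurricane Usagi: ΔP = 79; V ≈ 6.36 × 79^0.634 ≈ 101.52 kt.
Hurricane Trami: ΔP = 16; V ≈ 6.13 × 16^0.632 ≈ 35.36 kt.
Difference ≈ 101.52 − 35.36 = 66.16 → 66 kt.

66 kt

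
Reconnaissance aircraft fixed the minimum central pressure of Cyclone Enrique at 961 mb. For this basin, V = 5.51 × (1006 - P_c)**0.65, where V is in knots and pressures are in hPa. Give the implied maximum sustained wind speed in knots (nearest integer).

ΔP = 1006 − 961 = 45 mb.
45^0.65 ≈ 11.874.
V ≈ 5.51 × 11.874 ≈ 65.4 kt.

65 kt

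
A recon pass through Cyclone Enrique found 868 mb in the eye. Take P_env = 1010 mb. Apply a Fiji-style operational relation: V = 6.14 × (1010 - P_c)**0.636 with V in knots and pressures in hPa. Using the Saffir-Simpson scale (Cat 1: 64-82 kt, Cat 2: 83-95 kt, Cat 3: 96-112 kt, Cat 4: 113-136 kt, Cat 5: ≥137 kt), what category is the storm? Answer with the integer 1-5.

ΔP = 1010 − 868 = 142 mb.
V ≈ 6.14 × 142^0.636 = 6.14 × 23.38 ≈ 144 kt.
144 kt falls in the Category 5 band.

5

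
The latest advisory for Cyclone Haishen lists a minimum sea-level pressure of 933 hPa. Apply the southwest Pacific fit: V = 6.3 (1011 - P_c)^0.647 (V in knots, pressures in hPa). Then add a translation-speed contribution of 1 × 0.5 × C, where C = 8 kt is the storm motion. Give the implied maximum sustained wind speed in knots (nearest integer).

110 kt

ΔP = 1011 − 933 = 78 hPa.
78^0.647 ≈ 16.757.
V ≈ 6.3 × 16.757 ≈ 105.6 kt.
Translation term: 1 × 0.5 × 8 = 4 kt.
Corrected V ≈ 109.6 kt → 110 kt.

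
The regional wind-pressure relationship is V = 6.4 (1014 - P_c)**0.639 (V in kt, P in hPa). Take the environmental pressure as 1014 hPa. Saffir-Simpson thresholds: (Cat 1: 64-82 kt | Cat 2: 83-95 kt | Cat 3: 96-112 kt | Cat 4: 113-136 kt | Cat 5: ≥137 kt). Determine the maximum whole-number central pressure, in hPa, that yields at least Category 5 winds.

Category 5 begins at V = 137 kt.
Required ΔP = (137/6.4)^(1/0.639) = 21.406^1.565 ≈ 120.84 hPa.
P_c ≤ 1014 − 120.84 = 893.16, so the highest integer P_c is 893 hPa.

893 hPa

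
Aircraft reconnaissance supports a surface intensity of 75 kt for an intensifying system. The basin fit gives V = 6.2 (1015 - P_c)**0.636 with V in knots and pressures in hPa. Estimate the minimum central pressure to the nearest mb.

965 mb

ΔP = (V / 6.2)^(1/0.636) = (75/6.2)^1.572.
75/6.2 = 12.097; 12.097^1.572 ≈ 50.39 mb.
P_c = 1015 − 50.39 = 964.61 ≈ 965 mb.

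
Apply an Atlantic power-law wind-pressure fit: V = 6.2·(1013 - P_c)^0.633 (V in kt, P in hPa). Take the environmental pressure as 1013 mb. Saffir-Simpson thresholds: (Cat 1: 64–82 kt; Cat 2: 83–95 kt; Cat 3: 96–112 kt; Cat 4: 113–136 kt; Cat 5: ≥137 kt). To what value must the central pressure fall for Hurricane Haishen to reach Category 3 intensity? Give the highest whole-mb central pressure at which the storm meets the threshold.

Category 3 begins at V = 96 kt.
Required ΔP = (96/6.2)^(1/0.633) = 15.484^1.580 ≈ 75.81 mb.
P_c ≤ 1013 − 75.81 = 937.19, so the highest integer P_c is 937 mb.

937 mb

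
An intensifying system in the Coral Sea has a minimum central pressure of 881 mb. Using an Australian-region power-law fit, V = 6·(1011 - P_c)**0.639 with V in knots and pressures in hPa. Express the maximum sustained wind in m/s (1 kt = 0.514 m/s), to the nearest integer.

69 m/s

ΔP = 1011 − 881 = 130 mb.
V ≈ 6 × 130^0.639 = 6 × 22.429 ≈ 134.574 kt.
134.574 × 0.514 ≈ 69.17 m/s → 69 m/s.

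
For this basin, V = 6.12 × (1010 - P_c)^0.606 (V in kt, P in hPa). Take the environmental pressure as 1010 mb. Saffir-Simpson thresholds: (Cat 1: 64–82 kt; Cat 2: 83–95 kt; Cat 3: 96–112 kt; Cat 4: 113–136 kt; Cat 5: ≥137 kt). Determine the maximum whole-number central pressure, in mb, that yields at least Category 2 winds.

Category 2 begins at V = 83 kt.
Required ΔP = (83/6.12)^(1/0.606) = 13.562^1.650 ≈ 73.88 mb.
P_c ≤ 1010 − 73.88 = 936.12, so the highest integer P_c is 936 mb.

936 mb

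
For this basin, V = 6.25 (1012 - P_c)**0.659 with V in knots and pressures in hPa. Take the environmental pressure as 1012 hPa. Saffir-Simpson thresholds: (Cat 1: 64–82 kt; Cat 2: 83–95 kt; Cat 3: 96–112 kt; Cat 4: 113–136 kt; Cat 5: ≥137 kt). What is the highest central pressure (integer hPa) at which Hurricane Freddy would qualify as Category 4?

931 hPa

Category 4 begins at V = 113 kt.
Required ΔP = (113/6.25)^(1/0.659) = 18.080^1.517 ≈ 80.86 hPa.
P_c ≤ 1012 − 80.86 = 931.14, so the highest integer P_c is 931 hPa.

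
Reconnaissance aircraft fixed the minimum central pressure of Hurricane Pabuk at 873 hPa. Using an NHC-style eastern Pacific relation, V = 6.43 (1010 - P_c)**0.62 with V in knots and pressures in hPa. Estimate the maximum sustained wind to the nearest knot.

ΔP = 1010 − 873 = 137 hPa.
137^0.62 ≈ 21.124.
V ≈ 6.43 × 21.124 ≈ 135.8 kt.

136 kt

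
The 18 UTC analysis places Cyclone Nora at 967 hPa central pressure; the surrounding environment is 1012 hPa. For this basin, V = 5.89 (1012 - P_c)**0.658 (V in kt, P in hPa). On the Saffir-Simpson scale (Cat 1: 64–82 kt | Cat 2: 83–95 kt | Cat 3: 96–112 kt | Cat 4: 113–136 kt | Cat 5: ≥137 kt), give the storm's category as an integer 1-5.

1

ΔP = 1012 − 967 = 45 hPa.
V ≈ 5.89 × 45^0.658 = 5.89 × 12.24 ≈ 72 kt.
72 kt falls in the Category 1 band.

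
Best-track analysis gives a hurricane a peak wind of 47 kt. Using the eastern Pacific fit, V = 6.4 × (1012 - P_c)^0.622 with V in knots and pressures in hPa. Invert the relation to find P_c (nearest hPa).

ΔP = (V / 6.4)^(1/0.622) = (47/6.4)^1.608.
47/6.4 = 7.344; 7.344^1.608 ≈ 24.67 hPa.
P_c = 1012 − 24.67 = 987.33 ≈ 987 hPa.

987 hPa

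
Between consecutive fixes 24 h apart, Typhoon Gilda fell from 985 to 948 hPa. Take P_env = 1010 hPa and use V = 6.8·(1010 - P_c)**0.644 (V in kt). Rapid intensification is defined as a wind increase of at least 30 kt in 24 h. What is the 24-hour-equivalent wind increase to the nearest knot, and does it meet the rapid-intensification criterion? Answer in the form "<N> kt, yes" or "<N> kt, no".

43 kt, yes

V₁: ΔP = 25, V ≈ 6.8 × 25^0.644 ≈ 54.05 kt.
V₂: ΔP = 62, V ≈ 6.8 × 62^0.644 ≈ 97.01 kt.
ΔV over 24 h = 42.96 kt → 24 h equivalent = 42.96 × 24/24 ≈ 42.96 kt.
43 kt ≥ 30 kt ⇒ rapid intensification.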